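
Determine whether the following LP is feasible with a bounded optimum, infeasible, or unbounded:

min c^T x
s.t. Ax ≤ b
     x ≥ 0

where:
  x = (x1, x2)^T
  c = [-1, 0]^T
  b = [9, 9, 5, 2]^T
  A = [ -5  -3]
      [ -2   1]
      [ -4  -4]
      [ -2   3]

Unbounded (objective can decrease without bound)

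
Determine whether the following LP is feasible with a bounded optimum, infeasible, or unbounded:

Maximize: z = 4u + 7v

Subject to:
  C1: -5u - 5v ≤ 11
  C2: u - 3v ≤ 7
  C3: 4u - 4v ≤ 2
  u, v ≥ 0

Unbounded (objective can increase without bound)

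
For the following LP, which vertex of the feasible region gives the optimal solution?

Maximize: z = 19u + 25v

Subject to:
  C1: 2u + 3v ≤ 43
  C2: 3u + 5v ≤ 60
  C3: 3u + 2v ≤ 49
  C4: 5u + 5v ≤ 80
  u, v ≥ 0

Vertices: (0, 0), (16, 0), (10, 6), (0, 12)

Evaluate the objective at each vertex of the feasible region:
  z(0, 0) = 0
  z(16, 0) = 304
  z(10, 6) = 340  ←
  z(0, 12) = 300
The maximum is at u = 10, v = 6.

(10, 6)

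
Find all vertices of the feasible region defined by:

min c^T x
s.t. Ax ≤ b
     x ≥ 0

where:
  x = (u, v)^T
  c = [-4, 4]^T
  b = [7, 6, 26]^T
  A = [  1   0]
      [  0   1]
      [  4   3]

(0, 0), (6.5, 0), (2, 6), (0, 6)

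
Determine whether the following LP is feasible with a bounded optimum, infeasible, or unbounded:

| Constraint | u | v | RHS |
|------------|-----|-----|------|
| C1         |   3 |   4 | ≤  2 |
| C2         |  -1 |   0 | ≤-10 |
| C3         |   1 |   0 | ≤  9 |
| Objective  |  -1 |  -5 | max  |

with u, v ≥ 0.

Infeasible (no feasible solution exists)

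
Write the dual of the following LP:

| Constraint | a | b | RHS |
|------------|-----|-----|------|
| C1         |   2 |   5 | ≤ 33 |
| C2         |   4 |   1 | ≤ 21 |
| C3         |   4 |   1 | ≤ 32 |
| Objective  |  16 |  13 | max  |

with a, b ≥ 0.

Primal max cᵀx s.t. Ax ≤ b, x ≥ 0  →  Dual min bᵀy s.t. Aᵀy ≥ c, y ≥ 0.

Minimize: z = 33y1 + 21y2 + 32y3

Subject to:
  2y1 + 4y2 + 4y3 ≥ 16
  5y1 + y2 + y3 ≥ 13
  y1, y2, y3 ≥ 0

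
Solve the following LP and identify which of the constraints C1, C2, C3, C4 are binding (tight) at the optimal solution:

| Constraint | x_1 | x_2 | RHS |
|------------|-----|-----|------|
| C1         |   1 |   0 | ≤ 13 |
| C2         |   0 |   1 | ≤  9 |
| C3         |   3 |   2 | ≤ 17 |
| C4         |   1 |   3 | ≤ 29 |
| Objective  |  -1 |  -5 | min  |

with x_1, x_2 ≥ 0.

At x_1 = 0, x_2 = 8.5, compute slack b - a·x for each constraint:
  C1: 13 − 0 = 13  (slack)
  C2: 9 − 8.5 = 0.5  (slack)
  C3: 17 − 17 = 0  (binding)
  C4: 29 − 25.5 = 3.5  (slack)

Optimal: x_1 = 0, x_2 = 8.5
Binding: C3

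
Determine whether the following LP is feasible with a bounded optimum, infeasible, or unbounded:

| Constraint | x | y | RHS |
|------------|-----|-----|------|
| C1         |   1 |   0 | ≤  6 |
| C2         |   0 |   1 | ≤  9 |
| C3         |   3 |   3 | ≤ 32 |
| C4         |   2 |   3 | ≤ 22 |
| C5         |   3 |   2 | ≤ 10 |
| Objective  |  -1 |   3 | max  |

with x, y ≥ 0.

Feasible with a bounded optimal solution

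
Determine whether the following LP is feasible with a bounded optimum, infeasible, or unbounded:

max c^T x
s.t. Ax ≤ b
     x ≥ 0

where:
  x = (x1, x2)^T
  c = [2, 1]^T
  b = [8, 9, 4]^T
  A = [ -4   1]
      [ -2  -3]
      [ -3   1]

Unbounded (objective can increase without bound)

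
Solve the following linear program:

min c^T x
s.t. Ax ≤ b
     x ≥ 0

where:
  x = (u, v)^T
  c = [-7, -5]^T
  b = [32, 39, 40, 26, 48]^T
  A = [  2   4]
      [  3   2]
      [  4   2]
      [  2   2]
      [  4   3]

Evaluate the objective at each vertex of the feasible region:
  z(0, 0) = 0
  z(10, 0) = -70
  z(8, 4) = -76  ←
  z(0, 8) = -40
The minimum is at u = 8, v = 4.

u = 8, v = 4, z = -76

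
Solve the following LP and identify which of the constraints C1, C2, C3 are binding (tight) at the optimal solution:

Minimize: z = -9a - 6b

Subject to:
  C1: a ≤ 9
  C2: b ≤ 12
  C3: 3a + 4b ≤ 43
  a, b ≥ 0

At a = 9, b = 4, compute slack b - a·x for each constraint:
  C1: 9 − 9 = 0  (binding)
  C2: 12 − 4 = 8  (slack)
  C3: 43 − 43 = 0  (binding)

Optimal: a = 9, b = 4
Binding: C1, C3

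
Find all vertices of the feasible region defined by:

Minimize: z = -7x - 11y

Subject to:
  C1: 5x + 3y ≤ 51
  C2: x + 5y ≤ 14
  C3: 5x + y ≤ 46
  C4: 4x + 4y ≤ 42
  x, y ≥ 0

(0, 0), (9.2, 0), (9, 1), (0, 2.8)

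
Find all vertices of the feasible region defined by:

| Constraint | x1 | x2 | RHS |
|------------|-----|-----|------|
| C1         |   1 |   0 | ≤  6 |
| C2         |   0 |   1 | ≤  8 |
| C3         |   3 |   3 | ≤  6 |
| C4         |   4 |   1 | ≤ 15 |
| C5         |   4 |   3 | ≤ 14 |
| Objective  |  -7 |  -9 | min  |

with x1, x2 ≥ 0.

(0, 0), (2, 0), (0, 2)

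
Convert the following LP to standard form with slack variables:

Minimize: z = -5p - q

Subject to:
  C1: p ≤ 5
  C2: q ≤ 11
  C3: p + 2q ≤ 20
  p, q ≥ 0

min z = -5p - q

s.t.
  p + s1 = 5
  q + s2 = 11
  p + 2q + s3 = 20
  p, q, s1, s2, s3 ≥ 0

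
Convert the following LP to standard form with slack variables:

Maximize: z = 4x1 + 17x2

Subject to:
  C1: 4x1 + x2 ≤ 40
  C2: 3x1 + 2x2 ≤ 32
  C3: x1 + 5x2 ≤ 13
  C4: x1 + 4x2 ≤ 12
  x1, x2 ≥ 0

max z = 4x1 + 17x2

s.t.
  4x1 + x2 + s1 = 40
  3x1 + 2x2 + s2 = 32
  x1 + 5x2 + s3 = 13
  x1 + 4x2 + s4 = 12
  x1, x2, s1, s2, s3, s4 ≥ 0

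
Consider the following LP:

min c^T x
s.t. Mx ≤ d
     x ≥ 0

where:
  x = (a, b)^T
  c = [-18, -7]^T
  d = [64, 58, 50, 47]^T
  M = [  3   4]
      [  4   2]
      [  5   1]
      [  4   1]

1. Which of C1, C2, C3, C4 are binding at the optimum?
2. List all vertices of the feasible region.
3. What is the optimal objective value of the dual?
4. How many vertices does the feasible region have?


1. C1, C3
2. (0, 0), (10, 0), (8, 10), (0, 16)
3. -214
4. 4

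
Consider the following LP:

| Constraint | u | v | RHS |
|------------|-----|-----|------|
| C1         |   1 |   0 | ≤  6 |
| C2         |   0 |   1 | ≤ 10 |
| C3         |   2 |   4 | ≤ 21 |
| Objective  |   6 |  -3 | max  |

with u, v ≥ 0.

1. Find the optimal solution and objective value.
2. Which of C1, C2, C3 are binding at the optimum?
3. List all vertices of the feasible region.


1. u = 6, v = 0, z = 36
2. C1
3. (0, 0), (6, 0), (6, 2.25), (0, 5.25)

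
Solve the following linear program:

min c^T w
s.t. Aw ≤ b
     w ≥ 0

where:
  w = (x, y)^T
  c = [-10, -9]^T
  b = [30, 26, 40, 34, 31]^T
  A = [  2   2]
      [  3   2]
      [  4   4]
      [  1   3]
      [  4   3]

Evaluate the objective at each vertex of the feasible region:
  z(0, 0) = 0
  z(7.75, 0) = -77.5
  z(1, 9) = -91  ←
  z(0, 10) = -90
The minimum is at x = 1, y = 9.

x = 1, y = 9, z = -91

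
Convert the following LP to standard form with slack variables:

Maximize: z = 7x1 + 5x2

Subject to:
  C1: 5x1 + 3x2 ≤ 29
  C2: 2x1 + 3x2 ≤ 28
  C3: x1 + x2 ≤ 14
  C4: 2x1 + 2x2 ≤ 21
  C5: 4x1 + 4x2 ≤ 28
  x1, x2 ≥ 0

max z = 7x1 + 5x2

s.t.
  5x1 + 3x2 + s1 = 29
  2x1 + 3x2 + s2 = 28
  x1 + x2 + s3 = 14
  2x1 + 2x2 + s4 = 21
  4x1 + 4x2 + s5 = 28
  x1, x2, s1, s2, s3, s4, s5 ≥ 0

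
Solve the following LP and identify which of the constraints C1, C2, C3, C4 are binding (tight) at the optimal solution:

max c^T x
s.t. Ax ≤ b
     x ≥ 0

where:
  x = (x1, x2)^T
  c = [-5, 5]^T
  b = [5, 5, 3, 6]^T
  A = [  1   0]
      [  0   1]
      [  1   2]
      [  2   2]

At x1 = 0, x2 = 1.5, compute slack b - a·x for each constraint:
  C1: 5 − 0 = 5  (slack)
  C2: 5 − 1.5 = 3.5  (slack)
  C3: 3 − 3 = 0  (binding)
  C4: 6 − 3 = 3  (slack)

Optimal: x1 = 0, x2 = 1.5
Binding: C3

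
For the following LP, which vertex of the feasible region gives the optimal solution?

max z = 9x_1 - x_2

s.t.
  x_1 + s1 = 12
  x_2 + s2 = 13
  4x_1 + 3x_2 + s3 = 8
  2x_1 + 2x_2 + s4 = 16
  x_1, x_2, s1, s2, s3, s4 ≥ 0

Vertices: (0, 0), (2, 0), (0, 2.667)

Evaluate the objective at each vertex of the feasible region:
  z(0, 0) = 0
  z(2, 0) = 18  ←
  z(0, 2.667) = -2.667
The maximum is at x_1 = 2, x_2 = 0.

(2, 0)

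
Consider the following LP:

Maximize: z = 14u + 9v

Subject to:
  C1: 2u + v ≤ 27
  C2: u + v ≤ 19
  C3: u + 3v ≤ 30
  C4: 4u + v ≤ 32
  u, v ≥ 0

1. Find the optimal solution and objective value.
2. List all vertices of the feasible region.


1. u = 6, v = 8, z = 156
2. (0, 0), (8, 0), (6, 8), (0, 10)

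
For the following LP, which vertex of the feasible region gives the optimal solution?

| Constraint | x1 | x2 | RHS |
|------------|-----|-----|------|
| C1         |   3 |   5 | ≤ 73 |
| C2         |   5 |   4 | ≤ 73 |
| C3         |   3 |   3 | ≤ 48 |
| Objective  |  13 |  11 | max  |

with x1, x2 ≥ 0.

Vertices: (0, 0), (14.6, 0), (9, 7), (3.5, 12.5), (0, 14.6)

Evaluate the objective at each vertex of the feasible region:
  z(0, 0) = 0
  z(14.6, 0) = 189.8
  z(9, 7) = 194  ←
  z(3.5, 12.5) = 183
  z(0, 14.6) = 160.6
The maximum is at x1 = 9, x2 = 7.

(9, 7)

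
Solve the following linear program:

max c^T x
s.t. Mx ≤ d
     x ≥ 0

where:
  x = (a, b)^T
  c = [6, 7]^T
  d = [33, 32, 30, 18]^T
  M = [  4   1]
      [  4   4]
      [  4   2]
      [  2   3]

Evaluate the objective at each vertex of the feasible region:
  z(0, 0) = 0
  z(7.5, 0) = 45
  z(7, 1) = 49
  z(6, 2) = 50  ←
  z(0, 6) = 42
The maximum is at a = 6, b = 2.

a = 6, b = 2, z = 50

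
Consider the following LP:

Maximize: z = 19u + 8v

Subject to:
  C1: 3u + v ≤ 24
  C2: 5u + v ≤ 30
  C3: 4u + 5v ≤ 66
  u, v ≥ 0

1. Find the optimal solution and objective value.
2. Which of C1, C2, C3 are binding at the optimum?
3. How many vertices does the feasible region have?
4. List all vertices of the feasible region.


1. u = 4, v = 10, z = 156
2. C2, C3
3. 4
4. (0, 0), (6, 0), (4, 10), (0, 13.2)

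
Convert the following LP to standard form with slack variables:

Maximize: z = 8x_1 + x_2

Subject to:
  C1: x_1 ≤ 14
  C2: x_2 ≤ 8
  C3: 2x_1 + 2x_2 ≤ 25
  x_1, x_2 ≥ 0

max z = 8x_1 + x_2

s.t.
  x_1 + s1 = 14
  x_2 + s2 = 8
  2x_1 + 2x_2 + s3 = 25
  x_1, x_2, s1, s2, s3 ≥ 0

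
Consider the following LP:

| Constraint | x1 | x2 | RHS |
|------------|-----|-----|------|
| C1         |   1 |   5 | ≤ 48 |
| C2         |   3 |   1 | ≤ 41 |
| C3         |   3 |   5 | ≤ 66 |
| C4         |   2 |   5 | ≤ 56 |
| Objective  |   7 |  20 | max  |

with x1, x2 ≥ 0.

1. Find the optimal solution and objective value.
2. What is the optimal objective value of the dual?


1. x1 = 8, x2 = 8, z = 216
2. 216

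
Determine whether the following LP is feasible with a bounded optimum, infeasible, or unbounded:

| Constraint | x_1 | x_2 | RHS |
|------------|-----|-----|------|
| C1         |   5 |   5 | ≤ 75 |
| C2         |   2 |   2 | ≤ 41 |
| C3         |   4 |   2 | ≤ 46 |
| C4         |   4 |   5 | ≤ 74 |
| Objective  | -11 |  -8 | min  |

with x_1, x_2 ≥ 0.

Feasible with a bounded optimal solution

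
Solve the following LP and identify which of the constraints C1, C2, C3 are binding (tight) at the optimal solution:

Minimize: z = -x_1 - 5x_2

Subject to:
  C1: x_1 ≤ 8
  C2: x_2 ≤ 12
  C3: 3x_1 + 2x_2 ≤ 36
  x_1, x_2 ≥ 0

At x_1 = 4, x_2 = 12, compute slack b - a·x for each constraint:
  C1: 8 − 4 = 4  (slack)
  C2: 12 − 12 = 0  (binding)
  C3: 36 − 36 = 0  (binding)

Optimal: x_1 = 4, x_2 = 12
Binding: C2, C3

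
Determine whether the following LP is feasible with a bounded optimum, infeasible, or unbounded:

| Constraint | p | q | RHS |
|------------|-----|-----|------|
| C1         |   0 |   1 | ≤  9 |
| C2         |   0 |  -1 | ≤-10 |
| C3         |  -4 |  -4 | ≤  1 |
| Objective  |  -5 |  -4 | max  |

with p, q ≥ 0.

Infeasible (no feasible solution exists)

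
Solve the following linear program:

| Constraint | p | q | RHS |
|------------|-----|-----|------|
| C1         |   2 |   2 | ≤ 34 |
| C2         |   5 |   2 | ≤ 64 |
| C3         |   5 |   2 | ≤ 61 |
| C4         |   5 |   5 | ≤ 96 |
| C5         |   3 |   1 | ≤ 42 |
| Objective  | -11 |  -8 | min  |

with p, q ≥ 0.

Evaluate the objective at each vertex of the feasible region:
  z(0, 0) = 0
  z(12.2, 0) = -134.2
  z(9, 8) = -163  ←
  z(0, 17) = -136
The minimum is at p = 9, q = 8.

p = 9, q = 8, z = -163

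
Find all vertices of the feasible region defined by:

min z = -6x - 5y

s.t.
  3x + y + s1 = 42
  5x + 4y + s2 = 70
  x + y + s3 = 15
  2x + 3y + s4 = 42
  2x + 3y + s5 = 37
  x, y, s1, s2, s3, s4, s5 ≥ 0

(0, 0), (14, 0), (10, 5), (8, 7), (0, 12.33)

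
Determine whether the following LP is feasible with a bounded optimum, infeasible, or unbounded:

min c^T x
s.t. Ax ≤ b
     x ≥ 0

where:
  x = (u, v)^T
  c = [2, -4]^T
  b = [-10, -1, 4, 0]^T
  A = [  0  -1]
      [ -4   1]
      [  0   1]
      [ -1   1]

Infeasible (no feasible solution exists)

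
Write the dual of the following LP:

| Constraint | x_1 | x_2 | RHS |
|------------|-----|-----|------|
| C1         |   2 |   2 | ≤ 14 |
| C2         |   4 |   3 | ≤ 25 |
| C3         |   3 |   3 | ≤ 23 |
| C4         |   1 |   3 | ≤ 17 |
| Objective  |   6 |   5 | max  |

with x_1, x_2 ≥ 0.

Primal max cᵀx s.t. Ax ≤ b, x ≥ 0  →  Dual min bᵀy s.t. Aᵀy ≥ c, y ≥ 0.

Minimize: z = 14y1 + 25y2 + 23y3 + 17y4

Subject to:
  2y1 + 4y2 + 3y3 + y4 ≥ 6
  2y1 + 3y2 + 3y3 + 3y4 ≥ 5
  y1, y2, y3, y4 ≥ 0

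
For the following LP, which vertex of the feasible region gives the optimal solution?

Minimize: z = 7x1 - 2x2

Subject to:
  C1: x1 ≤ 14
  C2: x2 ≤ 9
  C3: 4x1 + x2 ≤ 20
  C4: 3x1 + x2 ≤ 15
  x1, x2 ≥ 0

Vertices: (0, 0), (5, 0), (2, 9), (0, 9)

Evaluate the objective at each vertex of the feasible region:
  z(0, 0) = 0
  z(5, 0) = 35
  z(2, 9) = -4
  z(0, 9) = -18  ←
The minimum is at x1 = 0, x2 = 9.

(0, 9)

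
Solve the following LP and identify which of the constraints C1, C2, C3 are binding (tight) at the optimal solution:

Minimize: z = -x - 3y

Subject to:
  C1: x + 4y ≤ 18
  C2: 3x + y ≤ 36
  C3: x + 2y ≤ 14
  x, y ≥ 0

At x = 10, y = 2, compute slack b - a·x for each constraint:
  C1: 18 − 18 = 0  (binding)
  C2: 36 − 32 = 4  (slack)
  C3: 14 − 14 = 0  (binding)

Optimal: x = 10, y = 2
Binding: C1, C3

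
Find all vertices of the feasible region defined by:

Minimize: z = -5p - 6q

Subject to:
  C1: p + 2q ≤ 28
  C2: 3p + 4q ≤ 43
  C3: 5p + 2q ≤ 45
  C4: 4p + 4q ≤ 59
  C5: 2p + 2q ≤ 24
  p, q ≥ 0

(0, 0), (9, 0), (7, 5), (5, 7), (0, 10.75)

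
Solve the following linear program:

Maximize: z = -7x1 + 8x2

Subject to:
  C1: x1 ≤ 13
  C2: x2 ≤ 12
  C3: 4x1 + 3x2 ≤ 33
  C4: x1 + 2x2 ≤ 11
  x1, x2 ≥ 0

Evaluate the objective at each vertex of the feasible region:
  z(0, 0) = 0
  z(8.25, 0) = -57.75
  z(6.6, 2.2) = -28.6
  z(0, 5.5) = 44  ←
The maximum is at x1 = 0, x2 = 5.5.

x1 = 0, x2 = 5.5, z = 44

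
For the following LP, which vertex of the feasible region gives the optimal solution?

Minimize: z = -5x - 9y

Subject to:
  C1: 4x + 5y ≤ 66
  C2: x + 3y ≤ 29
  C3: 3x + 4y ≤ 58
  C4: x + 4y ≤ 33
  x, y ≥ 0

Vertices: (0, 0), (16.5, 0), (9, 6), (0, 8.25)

Evaluate the objective at each vertex of the feasible region:
  z(0, 0) = 0
  z(16.5, 0) = -82.5
  z(9, 6) = -99  ←
  z(0, 8.25) = -74.25
The minimum is at x = 9, y = 6.

(9, 6)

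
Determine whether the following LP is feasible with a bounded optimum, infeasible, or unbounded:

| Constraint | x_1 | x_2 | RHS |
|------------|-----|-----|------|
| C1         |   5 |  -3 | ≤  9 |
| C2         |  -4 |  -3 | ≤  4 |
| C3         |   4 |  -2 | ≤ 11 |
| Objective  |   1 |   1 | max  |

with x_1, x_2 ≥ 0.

Unbounded (objective can increase without bound)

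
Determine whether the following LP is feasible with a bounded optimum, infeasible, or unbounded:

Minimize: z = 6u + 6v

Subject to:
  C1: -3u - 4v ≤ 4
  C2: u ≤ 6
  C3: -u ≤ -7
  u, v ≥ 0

Infeasible (no feasible solution exists)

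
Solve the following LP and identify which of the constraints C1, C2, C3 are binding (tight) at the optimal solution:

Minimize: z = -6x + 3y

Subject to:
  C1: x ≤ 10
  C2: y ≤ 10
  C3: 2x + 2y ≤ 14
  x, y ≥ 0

At x = 7, y = 0, compute slack b - a·x for each constraint:
  C1: 10 − 7 = 3  (slack)
  C2: 10 − 0 = 10  (slack)
  C3: 14 − 14 = 0  (binding)

Optimal: x = 7, y = 0
Binding: C3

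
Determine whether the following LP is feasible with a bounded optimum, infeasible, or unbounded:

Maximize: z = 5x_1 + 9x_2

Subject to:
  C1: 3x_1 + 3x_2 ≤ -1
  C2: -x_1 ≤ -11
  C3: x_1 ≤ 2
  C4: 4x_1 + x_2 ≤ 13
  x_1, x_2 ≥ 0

Infeasible (no feasible solution exists)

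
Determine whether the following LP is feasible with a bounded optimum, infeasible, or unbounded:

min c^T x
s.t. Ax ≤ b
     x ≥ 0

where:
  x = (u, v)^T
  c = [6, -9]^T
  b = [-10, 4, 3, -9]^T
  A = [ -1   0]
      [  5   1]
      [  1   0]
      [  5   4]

Infeasible (no feasible solution exists)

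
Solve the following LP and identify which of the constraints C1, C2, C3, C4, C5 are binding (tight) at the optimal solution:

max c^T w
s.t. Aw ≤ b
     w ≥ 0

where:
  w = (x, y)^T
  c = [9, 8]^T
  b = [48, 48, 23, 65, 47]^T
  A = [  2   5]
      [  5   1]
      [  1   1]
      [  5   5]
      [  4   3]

At x = 8, y = 5, compute slack b - a·x for each constraint:
  C1: 48 − 41 = 7  (slack)
  C2: 48 − 45 = 3  (slack)
  C3: 23 − 13 = 10  (slack)
  C4: 65 − 65 = 0  (binding)
  C5: 47 − 47 = 0  (binding)

Optimal: x = 8, y = 5
Binding: C4, C5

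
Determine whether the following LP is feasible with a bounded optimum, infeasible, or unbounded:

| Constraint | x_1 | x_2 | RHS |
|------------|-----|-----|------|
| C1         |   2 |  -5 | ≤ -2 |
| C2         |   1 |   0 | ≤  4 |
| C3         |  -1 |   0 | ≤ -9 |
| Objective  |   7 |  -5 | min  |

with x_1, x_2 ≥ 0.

Infeasible (no feasible solution exists)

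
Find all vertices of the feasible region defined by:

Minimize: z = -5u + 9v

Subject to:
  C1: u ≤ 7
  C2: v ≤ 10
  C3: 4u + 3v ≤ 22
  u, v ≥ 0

(0, 0), (5.5, 0), (0, 7.333)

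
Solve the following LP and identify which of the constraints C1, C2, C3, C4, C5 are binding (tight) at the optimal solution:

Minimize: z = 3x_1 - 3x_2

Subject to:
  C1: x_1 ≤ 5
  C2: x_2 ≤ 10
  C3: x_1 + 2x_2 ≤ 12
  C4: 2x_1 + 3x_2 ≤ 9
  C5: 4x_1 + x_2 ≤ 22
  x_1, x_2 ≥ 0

At x_1 = 0, x_2 = 3, compute slack b - a·x for each constraint:
  C1: 5 − 0 = 5  (slack)
  C2: 10 − 3 = 7  (slack)
  C3: 12 − 6 = 6  (slack)
  C4: 9 − 9 = 0  (binding)
  C5: 22 − 3 = 19  (slack)

Optimal: x_1 = 0, x_2 = 3
Binding: C4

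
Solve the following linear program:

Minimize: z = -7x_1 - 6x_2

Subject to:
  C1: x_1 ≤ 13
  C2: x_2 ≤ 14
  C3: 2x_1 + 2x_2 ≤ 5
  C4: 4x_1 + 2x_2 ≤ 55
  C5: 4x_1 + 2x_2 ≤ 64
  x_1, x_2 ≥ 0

Evaluate the objective at each vertex of the feasible region:
  z(0, 0) = 0
  z(2.5, 0) = -17.5  ←
  z(0, 2.5) = -15
The minimum is at x_1 = 2.5, x_2 = 0.

x_1 = 2.5, x_2 = 0, z = -17.5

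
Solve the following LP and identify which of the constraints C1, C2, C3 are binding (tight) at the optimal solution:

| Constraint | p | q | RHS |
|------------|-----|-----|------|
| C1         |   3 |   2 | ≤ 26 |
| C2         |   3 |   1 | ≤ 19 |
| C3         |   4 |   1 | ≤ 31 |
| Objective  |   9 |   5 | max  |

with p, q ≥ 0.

At p = 4, q = 7, compute slack b - a·x for each constraint:
  C1: 26 − 26 = 0  (binding)
  C2: 19 − 19 = 0  (binding)
  C3: 31 − 23 = 8  (slack)

Optimal: p = 4, q = 7
Binding: C1, C2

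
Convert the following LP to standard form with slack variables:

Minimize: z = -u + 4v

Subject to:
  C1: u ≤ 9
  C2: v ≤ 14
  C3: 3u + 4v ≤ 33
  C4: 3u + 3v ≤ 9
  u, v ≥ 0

min z = -u + 4v

s.t.
  u + s1 = 9
  v + s2 = 14
  3u + 4v + s3 = 33
  3u + 3v + s4 = 9
  u, v, s1, s2, s3, s4 ≥ 0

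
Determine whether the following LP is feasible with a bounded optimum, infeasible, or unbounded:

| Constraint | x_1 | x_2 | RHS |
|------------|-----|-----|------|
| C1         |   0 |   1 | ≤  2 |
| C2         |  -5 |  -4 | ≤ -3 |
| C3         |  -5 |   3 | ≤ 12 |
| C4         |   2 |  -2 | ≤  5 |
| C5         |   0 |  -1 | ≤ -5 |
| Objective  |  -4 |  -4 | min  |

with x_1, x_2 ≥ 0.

Infeasible (no feasible solution exists)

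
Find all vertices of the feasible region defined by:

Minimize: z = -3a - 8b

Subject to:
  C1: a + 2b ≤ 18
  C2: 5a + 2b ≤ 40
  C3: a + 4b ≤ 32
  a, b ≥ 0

(0, 0), (8, 0), (5.5, 6.25), (4, 7), (0, 8)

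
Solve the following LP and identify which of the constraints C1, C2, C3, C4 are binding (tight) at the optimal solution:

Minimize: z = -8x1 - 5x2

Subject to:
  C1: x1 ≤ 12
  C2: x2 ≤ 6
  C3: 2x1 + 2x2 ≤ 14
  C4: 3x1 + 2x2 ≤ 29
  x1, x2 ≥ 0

At x1 = 7, x2 = 0, compute slack b - a·x for each constraint:
  C1: 12 − 7 = 5  (slack)
  C2: 6 − 0 = 6  (slack)
  C3: 14 − 14 = 0  (binding)
  C4: 29 − 21 = 8  (slack)

Optimal: x1 = 7, x2 = 0
Binding: C3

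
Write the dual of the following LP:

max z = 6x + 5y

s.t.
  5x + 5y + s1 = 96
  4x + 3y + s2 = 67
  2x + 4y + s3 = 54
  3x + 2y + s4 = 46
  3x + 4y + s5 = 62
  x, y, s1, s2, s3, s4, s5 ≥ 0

Primal max cᵀx s.t. Ax ≤ b, x ≥ 0  →  Dual min bᵀy s.t. Aᵀy ≥ c, y ≥ 0.

Minimize: z = 96y1 + 67y2 + 54y3 + 46y4 + 62y5

Subject to:
  5y1 + 4y2 + 2y3 + 3y4 + 3y5 ≥ 6
  5y1 + 3y2 + 4y3 + 2y4 + 4y5 ≥ 5
  y1, y2, y3, y4, y5 ≥ 0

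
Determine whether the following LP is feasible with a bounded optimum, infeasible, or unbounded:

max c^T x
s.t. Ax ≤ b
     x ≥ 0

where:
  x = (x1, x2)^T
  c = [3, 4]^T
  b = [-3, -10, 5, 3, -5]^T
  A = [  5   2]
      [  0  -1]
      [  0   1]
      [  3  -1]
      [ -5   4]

Infeasible (no feasible solution exists)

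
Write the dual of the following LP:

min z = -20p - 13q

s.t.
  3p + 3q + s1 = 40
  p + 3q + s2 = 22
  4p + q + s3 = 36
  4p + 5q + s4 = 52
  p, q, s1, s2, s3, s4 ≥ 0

Primal min cᵀx s.t. Ax ≤ b, x ≥ 0  →  Dual max −bᵀy s.t. Aᵀy ≥ −c, y ≥ 0.

Maximize: z = -40y1 - 22y2 - 36y3 - 52y4

Subject to:
  3y1 + y2 + 4y3 + 4y4 ≥ 20
  3y1 + 3y2 + y3 + 5y4 ≥ 13
  y1, y2, y3, y4 ≥ 0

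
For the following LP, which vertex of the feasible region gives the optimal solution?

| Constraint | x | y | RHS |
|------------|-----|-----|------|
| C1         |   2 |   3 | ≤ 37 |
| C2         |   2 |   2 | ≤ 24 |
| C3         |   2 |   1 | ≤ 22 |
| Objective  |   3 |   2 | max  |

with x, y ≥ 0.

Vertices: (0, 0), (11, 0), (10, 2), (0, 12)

Evaluate the objective at each vertex of the feasible region:
  z(0, 0) = 0
  z(11, 0) = 33
  z(10, 2) = 34  ←
  z(0, 12) = 24
The maximum is at x = 10, y = 2.

(10, 2)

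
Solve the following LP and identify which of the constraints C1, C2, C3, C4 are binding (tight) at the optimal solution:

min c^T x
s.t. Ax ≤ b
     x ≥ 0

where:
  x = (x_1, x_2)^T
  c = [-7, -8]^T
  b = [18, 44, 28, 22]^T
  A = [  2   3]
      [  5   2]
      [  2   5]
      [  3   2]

At x_1 = 6, x_2 = 2, compute slack b - a·x for each constraint:
  C1: 18 − 18 = 0  (binding)
  C2: 44 − 34 = 10  (slack)
  C3: 28 − 22 = 6  (slack)
  C4: 22 − 22 = 0  (binding)

Optimal: x_1 = 6, x_2 = 2
Binding: C1, C4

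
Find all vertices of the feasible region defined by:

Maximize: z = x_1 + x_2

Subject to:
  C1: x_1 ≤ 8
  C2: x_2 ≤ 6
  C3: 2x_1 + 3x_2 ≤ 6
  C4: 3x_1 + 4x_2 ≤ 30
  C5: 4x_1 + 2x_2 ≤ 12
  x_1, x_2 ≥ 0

(0, 0), (3, 0), (0, 2)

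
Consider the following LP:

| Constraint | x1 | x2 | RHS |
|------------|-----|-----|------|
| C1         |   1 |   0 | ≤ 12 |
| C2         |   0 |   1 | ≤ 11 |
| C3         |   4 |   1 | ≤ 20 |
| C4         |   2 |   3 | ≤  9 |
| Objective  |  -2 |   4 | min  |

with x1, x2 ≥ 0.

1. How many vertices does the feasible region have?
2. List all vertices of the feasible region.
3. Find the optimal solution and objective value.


1. 3
2. (0, 0), (4.5, 0), (0, 3)
3. x1 = 4.5, x2 = 0, z = -9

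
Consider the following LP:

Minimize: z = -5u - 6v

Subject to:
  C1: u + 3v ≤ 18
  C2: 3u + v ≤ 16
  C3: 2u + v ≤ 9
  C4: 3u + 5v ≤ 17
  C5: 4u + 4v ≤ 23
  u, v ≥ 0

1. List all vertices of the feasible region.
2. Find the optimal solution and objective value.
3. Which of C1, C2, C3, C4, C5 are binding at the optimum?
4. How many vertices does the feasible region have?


1. (0, 0), (4.5, 0), (4, 1), (0, 3.4)
2. u = 4, v = 1, z = -26
3. C3, C4
4. 4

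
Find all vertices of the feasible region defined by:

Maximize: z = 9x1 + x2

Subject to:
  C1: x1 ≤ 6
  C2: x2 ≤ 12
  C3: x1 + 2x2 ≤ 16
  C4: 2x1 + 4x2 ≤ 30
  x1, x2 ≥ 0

(0, 0), (6, 0), (6, 4.5), (0, 7.5)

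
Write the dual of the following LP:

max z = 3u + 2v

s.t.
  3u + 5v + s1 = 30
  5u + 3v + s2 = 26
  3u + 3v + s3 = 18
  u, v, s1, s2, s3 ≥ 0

Primal max cᵀx s.t. Ax ≤ b, x ≥ 0  →  Dual min bᵀy s.t. Aᵀy ≥ c, y ≥ 0.

Minimize: z = 30y1 + 26y2 + 18y3

Subject to:
  3y1 + 5y2 + 3y3 ≥ 3
  5y1 + 3y2 + 3y3 ≥ 2
  y1, y2, y3 ≥ 0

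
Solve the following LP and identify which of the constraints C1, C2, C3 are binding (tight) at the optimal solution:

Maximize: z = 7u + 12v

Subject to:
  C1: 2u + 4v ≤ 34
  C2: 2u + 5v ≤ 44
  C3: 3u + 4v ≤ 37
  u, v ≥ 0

At u = 3, v = 7, compute slack b - a·x for each constraint:
  C1: 34 − 34 = 0  (binding)
  C2: 44 − 41 = 3  (slack)
  C3: 37 − 37 = 0  (binding)

Optimal: u = 3, v = 7
Binding: C1, C3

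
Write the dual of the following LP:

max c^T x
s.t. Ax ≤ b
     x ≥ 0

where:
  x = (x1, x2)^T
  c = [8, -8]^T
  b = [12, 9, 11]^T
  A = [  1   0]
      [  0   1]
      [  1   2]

Primal max cᵀx s.t. Ax ≤ b, x ≥ 0  →  Dual min bᵀy s.t. Aᵀy ≥ c, y ≥ 0.

Minimize: z = 12y1 + 9y2 + 11y3

Subject to:
  y1 + y3 ≥ 8
  y2 + 2y3 ≥ -8
  y1, y2, y3 ≥ 0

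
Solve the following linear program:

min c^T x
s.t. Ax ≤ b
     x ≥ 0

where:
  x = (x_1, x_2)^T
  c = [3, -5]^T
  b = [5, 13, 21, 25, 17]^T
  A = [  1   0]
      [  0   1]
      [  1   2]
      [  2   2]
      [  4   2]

Evaluate the objective at each vertex of the feasible region:
  z(0, 0) = 0
  z(4.25, 0) = 12.75
  z(0, 8.5) = -42.5  ←
The minimum is at x_1 = 0, x_2 = 8.5.

x_1 = 0, x_2 = 8.5, z = -42.5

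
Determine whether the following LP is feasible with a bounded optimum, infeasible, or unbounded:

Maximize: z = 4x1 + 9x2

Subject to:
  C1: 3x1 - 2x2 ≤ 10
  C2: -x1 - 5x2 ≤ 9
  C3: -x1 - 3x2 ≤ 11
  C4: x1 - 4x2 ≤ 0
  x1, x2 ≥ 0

Unbounded (objective can increase without bound)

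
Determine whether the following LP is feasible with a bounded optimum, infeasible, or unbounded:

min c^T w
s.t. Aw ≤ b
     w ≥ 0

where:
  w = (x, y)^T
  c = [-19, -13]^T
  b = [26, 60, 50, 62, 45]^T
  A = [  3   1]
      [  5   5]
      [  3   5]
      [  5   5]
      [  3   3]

Feasible with a bounded optimal solution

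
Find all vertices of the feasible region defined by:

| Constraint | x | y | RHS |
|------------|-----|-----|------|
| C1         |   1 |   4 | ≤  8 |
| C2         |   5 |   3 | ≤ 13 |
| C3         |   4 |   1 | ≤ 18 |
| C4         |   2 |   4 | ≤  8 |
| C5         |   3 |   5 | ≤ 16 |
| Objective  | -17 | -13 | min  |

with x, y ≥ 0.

(0, 0), (2.6, 0), (2, 1), (0, 2)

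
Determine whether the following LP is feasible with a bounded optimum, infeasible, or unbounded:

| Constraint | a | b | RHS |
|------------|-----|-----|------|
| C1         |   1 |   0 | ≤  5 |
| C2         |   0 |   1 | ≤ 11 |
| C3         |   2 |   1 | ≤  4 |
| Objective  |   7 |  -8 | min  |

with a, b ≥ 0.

Feasible with a bounded optimal solution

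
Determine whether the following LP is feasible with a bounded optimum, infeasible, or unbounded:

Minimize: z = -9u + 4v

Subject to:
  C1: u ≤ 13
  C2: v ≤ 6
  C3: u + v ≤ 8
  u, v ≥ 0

Feasible with a bounded optimal solution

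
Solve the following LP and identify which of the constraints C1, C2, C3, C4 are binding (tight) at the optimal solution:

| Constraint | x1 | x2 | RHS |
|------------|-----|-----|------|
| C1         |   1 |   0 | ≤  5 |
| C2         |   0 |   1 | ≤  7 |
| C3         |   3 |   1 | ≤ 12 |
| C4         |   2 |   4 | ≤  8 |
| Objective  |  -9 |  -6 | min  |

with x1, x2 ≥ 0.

At x1 = 4, x2 = 0, compute slack b - a·x for each constraint:
  C1: 5 − 4 = 1  (slack)
  C2: 7 − 0 = 7  (slack)
  C3: 12 − 12 = 0  (binding)
  C4: 8 − 8 = 0  (binding)

Optimal: x1 = 4, x2 = 0
Binding: C3, C4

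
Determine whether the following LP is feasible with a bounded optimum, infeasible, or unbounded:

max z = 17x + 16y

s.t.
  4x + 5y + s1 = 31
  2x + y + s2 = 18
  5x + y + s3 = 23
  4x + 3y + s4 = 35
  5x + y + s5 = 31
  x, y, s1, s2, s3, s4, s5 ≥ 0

Feasible with a bounded optimal solution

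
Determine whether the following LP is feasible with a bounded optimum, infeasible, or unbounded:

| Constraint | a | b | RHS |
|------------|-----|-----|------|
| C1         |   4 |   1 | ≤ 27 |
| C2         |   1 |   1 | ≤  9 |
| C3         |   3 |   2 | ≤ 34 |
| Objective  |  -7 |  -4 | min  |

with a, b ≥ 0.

Feasible with a bounded optimal solution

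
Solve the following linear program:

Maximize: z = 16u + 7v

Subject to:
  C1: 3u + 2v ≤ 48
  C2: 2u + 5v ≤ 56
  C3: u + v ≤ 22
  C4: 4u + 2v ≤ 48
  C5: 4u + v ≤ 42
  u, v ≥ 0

Evaluate the objective at each vertex of the feasible region:
  z(0, 0) = 0
  z(10.5, 0) = 168
  z(9, 6) = 186  ←
  z(8, 8) = 184
  z(0, 11.2) = 78.4
The maximum is at u = 9, v = 6.

u = 9, v = 6, z = 186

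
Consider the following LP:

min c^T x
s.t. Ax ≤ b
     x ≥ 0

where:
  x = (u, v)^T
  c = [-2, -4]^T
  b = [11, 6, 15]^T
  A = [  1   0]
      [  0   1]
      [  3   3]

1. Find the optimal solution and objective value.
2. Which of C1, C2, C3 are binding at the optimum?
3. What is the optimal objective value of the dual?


1. u = 0, v = 5, z = -20
2. C3
3. -20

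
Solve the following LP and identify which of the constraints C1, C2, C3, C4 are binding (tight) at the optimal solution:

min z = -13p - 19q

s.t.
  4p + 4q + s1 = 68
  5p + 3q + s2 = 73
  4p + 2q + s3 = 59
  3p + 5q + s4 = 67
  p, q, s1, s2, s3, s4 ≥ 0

At p = 9, q = 8, compute slack b - a·x for each constraint:
  C1: 68 − 68 = 0  (binding)
  C2: 73 − 69 = 4  (slack)
  C3: 59 − 52 = 7  (slack)
  C4: 67 − 67 = 0  (binding)

Optimal: p = 9, q = 8
Binding: C1, C4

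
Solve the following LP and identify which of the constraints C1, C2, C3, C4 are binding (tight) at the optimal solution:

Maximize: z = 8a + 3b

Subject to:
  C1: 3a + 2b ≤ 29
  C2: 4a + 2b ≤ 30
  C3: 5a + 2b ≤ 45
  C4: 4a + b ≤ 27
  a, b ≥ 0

At a = 6, b = 3, compute slack b - a·x for each constraint:
  C1: 29 − 24 = 5  (slack)
  C2: 30 − 30 = 0  (binding)
  C3: 45 − 36 = 9  (slack)
  C4: 27 − 27 = 0  (binding)

Optimal: a = 6, b = 3
Binding: C2, C4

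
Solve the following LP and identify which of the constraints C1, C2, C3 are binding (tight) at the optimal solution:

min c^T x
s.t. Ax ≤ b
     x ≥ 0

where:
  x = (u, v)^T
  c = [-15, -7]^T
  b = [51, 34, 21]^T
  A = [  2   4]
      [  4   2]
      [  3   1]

At u = 4, v = 9, compute slack b - a·x for each constraint:
  C1: 51 − 44 = 7  (slack)
  C2: 34 − 34 = 0  (binding)
  C3: 21 − 21 = 0  (binding)

Optimal: u = 4, v = 9
Binding: C2, C3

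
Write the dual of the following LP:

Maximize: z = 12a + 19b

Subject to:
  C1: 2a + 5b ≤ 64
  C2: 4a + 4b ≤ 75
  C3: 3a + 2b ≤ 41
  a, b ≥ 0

Primal max cᵀx s.t. Ax ≤ b, x ≥ 0  →  Dual min bᵀy s.t. Aᵀy ≥ c, y ≥ 0.

Minimize: z = 64y1 + 75y2 + 41y3

Subject to:
  2y1 + 4y2 + 3y3 ≥ 12
  5y1 + 4y2 + 2y3 ≥ 19
  y1, y2, y3 ≥ 0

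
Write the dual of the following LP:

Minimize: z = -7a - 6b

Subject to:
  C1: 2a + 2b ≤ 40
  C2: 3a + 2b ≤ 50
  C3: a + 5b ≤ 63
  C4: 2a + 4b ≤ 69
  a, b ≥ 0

Primal min cᵀx s.t. Ax ≤ b, x ≥ 0  →  Dual max −bᵀy s.t. Aᵀy ≥ −c, y ≥ 0.

Maximize: z = -40y1 - 50y2 - 63y3 - 69y4

Subject to:
  2y1 + 3y2 + y3 + 2y4 ≥ 7
  2y1 + 2y2 + 5y3 + 4y4 ≥ 6
  y1, y2, y3, y4 ≥ 0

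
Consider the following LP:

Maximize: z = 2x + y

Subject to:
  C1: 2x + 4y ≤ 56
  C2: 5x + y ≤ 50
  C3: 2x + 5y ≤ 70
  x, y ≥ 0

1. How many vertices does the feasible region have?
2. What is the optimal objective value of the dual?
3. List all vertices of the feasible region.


1. 4
2. 26
3. (0, 0), (10, 0), (8, 10), (0, 14)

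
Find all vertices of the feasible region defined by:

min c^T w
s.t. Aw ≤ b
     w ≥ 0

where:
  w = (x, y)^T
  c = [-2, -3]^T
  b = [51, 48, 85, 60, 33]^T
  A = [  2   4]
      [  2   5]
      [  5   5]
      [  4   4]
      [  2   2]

(0, 0), (15, 0), (9, 6), (0, 9.6)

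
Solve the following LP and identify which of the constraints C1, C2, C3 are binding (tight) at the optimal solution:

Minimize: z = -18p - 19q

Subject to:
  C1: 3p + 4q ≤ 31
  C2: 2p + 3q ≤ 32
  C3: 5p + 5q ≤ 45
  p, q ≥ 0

At p = 5, q = 4, compute slack b - a·x for each constraint:
  C1: 31 − 31 = 0  (binding)
  C2: 32 − 22 = 10  (slack)
  C3: 45 − 45 = 0  (binding)

Optimal: p = 5, q = 4
Binding: C1, C3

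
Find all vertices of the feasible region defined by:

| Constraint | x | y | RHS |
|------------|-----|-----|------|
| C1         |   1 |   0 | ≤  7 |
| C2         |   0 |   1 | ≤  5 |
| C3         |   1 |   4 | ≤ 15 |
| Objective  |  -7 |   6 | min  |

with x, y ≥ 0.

(0, 0), (7, 0), (7, 2), (0, 3.75)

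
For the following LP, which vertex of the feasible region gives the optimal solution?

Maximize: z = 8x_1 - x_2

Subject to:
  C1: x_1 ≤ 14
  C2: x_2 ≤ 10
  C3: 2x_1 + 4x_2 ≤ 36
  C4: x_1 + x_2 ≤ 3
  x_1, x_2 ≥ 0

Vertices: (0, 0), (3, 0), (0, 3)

Evaluate the objective at each vertex of the feasible region:
  z(0, 0) = 0
  z(3, 0) = 24  ←
  z(0, 3) = -3
The maximum is at x_1 = 3, x_2 = 0.

(3, 0)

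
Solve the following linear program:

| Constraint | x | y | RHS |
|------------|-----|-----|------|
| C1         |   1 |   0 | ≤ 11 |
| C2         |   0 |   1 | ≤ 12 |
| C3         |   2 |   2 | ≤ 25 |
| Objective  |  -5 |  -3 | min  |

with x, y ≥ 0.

Evaluate the objective at each vertex of the feasible region:
  z(0, 0) = 0
  z(11, 0) = -55
  z(11, 1.5) = -59.5  ←
  z(0.5, 12) = -38.5
  z(0, 12) = -36
The minimum is at x = 11, y = 1.5.

x = 11, y = 1.5, z = -59.5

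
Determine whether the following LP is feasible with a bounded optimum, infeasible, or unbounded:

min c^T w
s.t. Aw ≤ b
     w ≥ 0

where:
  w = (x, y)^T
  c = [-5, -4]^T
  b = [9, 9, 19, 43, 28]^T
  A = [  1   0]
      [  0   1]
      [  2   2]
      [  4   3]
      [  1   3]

Feasible with a bounded optimal solution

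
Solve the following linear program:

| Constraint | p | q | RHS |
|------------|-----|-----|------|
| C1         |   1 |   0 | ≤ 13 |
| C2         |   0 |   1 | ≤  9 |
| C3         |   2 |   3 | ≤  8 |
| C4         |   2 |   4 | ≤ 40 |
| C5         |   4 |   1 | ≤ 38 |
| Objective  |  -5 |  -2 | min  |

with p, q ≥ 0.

Evaluate the objective at each vertex of the feasible region:
  z(0, 0) = 0
  z(4, 0) = -20  ←
  z(0, 2.667) = -5.333
The minimum is at p = 4, q = 0.

p = 4, q = 0, z = -20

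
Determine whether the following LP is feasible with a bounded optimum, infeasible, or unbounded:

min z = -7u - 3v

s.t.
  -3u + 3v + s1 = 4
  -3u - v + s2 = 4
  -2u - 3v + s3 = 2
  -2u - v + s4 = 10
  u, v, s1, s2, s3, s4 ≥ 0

Unbounded (objective can decrease without bound)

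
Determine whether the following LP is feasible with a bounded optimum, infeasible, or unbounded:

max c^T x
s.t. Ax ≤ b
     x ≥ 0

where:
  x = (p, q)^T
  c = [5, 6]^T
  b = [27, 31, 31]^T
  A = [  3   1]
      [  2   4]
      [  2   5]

Feasible with a bounded optimal solution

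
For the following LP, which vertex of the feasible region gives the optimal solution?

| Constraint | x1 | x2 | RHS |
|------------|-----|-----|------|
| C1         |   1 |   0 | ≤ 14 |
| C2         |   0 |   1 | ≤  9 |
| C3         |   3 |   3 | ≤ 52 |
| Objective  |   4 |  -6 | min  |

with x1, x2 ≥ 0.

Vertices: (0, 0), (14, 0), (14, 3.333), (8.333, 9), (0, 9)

Evaluate the objective at each vertex of the feasible region:
  z(0, 0) = 0
  z(14, 0) = 56
  z(14, 3.333) = 36
  z(8.333, 9) = -20.67
  z(0, 9) = -54  ←
The minimum is at x1 = 0, x2 = 9.

(0, 9)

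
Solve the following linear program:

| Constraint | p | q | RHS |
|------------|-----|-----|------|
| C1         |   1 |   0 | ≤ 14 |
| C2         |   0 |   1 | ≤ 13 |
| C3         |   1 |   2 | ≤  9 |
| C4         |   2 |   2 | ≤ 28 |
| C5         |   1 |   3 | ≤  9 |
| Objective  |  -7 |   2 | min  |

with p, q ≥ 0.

Evaluate the objective at each vertex of the feasible region:
  z(0, 0) = 0
  z(9, 0) = -63  ←
  z(0, 3) = 6
The minimum is at p = 9, q = 0.

p = 9, q = 0, z = -63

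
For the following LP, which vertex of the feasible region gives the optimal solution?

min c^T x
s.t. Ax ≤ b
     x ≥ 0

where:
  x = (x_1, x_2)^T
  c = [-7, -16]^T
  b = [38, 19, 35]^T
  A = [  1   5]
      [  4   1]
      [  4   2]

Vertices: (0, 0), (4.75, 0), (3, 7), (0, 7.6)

Evaluate the objective at each vertex of the feasible region:
  z(0, 0) = 0
  z(4.75, 0) = -33.25
  z(3, 7) = -133  ←
  z(0, 7.6) = -121.6
The minimum is at x_1 = 3, x_2 = 7.

(3, 7)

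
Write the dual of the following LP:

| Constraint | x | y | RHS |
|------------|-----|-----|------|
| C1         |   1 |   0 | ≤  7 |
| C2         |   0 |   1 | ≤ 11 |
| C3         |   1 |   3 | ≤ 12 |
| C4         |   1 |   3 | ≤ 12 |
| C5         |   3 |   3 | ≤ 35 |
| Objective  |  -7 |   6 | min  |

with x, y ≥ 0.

Primal min cᵀx s.t. Ax ≤ b, x ≥ 0  →  Dual max −bᵀy s.t. Aᵀy ≥ −c, y ≥ 0.

Maximize: z = -7y1 - 11y2 - 12y3 - 12y4 - 35y5

Subject to:
  y1 + y3 + y4 + 3y5 ≥ 7
  y2 + 3y3 + 3y4 + 3y5 ≥ -6
  y1, y2, y3, y4, y5 ≥ 0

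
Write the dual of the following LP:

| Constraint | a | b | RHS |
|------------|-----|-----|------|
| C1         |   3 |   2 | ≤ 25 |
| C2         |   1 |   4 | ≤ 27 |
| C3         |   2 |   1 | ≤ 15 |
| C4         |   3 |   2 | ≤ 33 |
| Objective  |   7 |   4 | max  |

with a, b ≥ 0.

Primal max cᵀx s.t. Ax ≤ b, x ≥ 0  →  Dual min bᵀy s.t. Aᵀy ≥ c, y ≥ 0.

Minimize: z = 25y1 + 27y2 + 15y3 + 33y4

Subject to:
  3y1 + y2 + 2y3 + 3y4 ≥ 7
  2y1 + 4y2 + y3 + 2y4 ≥ 4
  y1, y2, y3, y4 ≥ 0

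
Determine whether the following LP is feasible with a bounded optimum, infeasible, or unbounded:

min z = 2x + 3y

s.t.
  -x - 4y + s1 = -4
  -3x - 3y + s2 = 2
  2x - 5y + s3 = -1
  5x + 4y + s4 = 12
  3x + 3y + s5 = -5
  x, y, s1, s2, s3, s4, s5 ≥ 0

Infeasible (no feasible solution exists)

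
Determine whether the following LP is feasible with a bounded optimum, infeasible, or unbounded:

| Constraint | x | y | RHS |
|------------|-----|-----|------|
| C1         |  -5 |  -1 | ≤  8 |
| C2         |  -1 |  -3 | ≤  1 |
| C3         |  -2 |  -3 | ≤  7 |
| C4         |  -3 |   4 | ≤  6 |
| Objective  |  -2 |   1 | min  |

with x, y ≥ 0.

Unbounded (objective can decrease without bound)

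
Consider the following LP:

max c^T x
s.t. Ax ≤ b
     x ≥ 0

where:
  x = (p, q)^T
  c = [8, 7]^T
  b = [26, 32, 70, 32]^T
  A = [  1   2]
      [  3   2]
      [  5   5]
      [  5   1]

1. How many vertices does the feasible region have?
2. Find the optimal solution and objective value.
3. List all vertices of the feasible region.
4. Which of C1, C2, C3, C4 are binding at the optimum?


1. 6
2. p = 4, q = 10, z = 102
3. (0, 0), (6.4, 0), (4.571, 9.143), (4, 10), (2, 12), (0, 13)
4. C2, C3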